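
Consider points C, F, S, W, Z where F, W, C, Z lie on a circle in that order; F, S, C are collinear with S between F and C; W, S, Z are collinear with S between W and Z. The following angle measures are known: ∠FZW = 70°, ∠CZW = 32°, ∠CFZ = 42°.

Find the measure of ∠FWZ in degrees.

1. ∠FCW = 70°  [same arc FW]
2. ∠CFW = 32°  [same arc WC]
3. ∠CWZ = 42°  [same arc CZ]
4. ∠CSW = 68°  [△WSC]
5. ∠FSW = 112°  [linear pair at S on FC]
6. ∠FWZ = 36°  [△FSW]

∠FWZ = 36°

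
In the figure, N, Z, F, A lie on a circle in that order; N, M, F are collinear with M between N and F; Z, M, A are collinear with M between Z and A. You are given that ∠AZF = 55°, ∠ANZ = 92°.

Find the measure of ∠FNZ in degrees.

1. ∠AFZ = 88°  [cyclic NZFA, opposite ∠N+∠F]
2. ∠FAZ = 37°  [△ZFA]
3. ∠FNZ = 37°  [same arc ZF]

∠FNZ = 37°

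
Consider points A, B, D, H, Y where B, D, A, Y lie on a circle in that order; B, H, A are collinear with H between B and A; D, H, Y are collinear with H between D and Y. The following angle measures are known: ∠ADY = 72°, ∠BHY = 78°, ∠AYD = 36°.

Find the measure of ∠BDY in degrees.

1. ∠ABY = 72°  [same arc AY]
2. ∠DAY = 72°  [△DAY]
3. ∠BYD = 30°  [△BHY]
4. ∠DBY = 108°  [cyclic BDAY, opposite ∠B+∠A]
5. ∠BDY = 42°  [△BDY]

∠BDY = 42°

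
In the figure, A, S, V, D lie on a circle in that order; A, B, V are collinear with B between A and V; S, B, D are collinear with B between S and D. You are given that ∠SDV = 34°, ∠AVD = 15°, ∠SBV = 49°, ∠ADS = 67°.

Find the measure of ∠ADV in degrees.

∠ADV = 101°

1. ∠ABD = 49°  [vertical angles at B]
2. ∠DAV = 64°  [△ABD]
3. ∠ADV = 101°  [△AVD]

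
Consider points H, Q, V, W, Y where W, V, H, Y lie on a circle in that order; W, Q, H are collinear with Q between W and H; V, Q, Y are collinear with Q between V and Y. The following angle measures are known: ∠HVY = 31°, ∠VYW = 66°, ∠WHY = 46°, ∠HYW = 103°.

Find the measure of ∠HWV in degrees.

∠HWV = 37°

1. ∠VHW = 66°  [same arc WV]
2. ∠HVW = 77°  [cyclic WVHY, opposite ∠V+∠Y]
3. ∠HWV = 37°  [△WVH]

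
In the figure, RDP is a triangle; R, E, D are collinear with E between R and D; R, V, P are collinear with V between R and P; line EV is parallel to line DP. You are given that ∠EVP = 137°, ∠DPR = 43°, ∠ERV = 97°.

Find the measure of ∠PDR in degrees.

∠PDR = 40°

1. ∠EVR = 43°  [linear pair at V on RP]
2. ∠REV = 40°  [△REV]
3. ∠PDR = 40°  [EV∥DP, corresponding at E]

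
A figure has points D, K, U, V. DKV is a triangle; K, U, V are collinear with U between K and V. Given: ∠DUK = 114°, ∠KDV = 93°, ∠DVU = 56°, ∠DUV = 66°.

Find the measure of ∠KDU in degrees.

∠KDU = 35°

1. ∠DVK = 56°  [U on ray VK]
2. ∠DKV = 31°  [△DKV]
3. ∠DKU = 31°  [U on ray KV]
4. ∠KDU = 35°  [△DKU]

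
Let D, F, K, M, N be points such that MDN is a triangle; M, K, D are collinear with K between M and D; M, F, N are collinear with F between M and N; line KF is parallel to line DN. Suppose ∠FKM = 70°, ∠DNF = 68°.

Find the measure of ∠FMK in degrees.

1. ∠MDN = 70°  [KF∥DN, corresponding at K]
2. ∠DNM = 68°  [F on ray NM]
3. ∠DMN = 42°  [△MDN]
4. ∠FMK = 42°  [K on MD, F on MN]

∠FMK = 42°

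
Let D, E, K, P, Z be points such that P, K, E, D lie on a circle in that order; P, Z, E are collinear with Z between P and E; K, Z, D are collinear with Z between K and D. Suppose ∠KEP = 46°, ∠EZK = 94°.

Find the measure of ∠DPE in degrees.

1. ∠KDP = 46°  [same arc PK]
2. ∠DZP = 94°  [vertical angles at Z]
3. ∠DPE = 40°  [△PZD]

∠DPE = 40°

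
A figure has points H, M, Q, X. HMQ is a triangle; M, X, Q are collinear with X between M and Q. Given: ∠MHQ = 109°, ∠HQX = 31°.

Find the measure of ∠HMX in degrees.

1. ∠HQM = 31°  [X on ray QM]
2. ∠HMQ = 40°  [△HMQ]
3. ∠HMX = 40°  [X on ray MQ]

∠HMX = 40°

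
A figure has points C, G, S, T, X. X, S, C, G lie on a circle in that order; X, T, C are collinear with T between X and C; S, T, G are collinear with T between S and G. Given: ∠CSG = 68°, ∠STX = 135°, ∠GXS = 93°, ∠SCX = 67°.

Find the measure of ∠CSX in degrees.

∠CSX = 88°

1. ∠GCS = 87°  [cyclic XSCG, opposite ∠X+∠C]
2. ∠CGS = 25°  [△SCG]
3. ∠CXS = 25°  [same arc SC]
4. ∠CSX = 88°  [△XSC]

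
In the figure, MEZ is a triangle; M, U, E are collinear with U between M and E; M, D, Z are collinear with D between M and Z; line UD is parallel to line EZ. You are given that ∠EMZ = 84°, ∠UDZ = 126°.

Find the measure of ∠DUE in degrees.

1. ∠DMU = 84°  [U on ME, D on MZ]
2. ∠MDU = 54°  [linear pair at D on MZ]
3. ∠DUM = 42°  [△MUD]
4. ∠DUE = 138°  [linear pair at U on ME]

∠DUE = 138°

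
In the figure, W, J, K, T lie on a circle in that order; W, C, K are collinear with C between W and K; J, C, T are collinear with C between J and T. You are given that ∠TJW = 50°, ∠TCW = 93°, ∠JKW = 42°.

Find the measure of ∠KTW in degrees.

1. ∠TKW = 50°  [same arc WT]
2. ∠JTW = 42°  [same arc WJ]
3. ∠KWT = 45°  [△WCT]
4. ∠KTW = 85°  [△WKT]

∠KTW = 85°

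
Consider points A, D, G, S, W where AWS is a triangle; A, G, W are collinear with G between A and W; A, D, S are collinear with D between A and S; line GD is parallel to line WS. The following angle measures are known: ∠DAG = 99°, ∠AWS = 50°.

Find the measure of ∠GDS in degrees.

∠GDS = 149°

1. ∠SAW = 99°  [G on AW, D on AS]
2. ∠ASW = 31°  [△AWS]
3. ∠ADG = 31°  [GD∥WS, corresponding at D]
4. ∠GDS = 149°  [linear pair at D on AS]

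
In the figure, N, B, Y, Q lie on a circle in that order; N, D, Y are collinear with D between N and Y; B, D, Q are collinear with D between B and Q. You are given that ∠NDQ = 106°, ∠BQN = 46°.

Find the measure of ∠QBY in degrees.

∠QBY = 28°

1. ∠BDY = 106°  [vertical angles at D]
2. ∠BYN = 46°  [same arc NB]
3. ∠QBY = 28°  [△BDY]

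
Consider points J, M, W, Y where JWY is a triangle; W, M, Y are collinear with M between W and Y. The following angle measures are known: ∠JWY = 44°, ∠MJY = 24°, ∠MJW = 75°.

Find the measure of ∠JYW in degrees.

∠JYW = 37°

1. ∠JWM = 44°  [M on ray WY]
2. ∠JMW = 61°  [△JWM]
3. ∠JMY = 119°  [linear pair at M on WY]
4. ∠JYM = 37°  [△JMY]
5. ∠JYW = 37°  [M on ray YW]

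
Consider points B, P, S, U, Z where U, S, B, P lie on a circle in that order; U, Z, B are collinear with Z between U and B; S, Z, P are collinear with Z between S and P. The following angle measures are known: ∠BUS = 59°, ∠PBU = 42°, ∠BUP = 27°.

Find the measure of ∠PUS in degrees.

∠PUS = 86°

1. ∠BPS = 59°  [same arc SB]
2. ∠BSP = 27°  [same arc BP]
3. ∠PBS = 94°  [△SBP]
4. ∠PUS = 86°  [cyclic USBP, opposite ∠U+∠B]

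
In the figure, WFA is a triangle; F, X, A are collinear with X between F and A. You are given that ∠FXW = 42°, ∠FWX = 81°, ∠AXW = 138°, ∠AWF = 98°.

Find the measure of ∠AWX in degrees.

1. ∠WFX = 57°  [△WFX]
2. ∠AFW = 57°  [X on ray FA]
3. ∠FAW = 25°  [△WFA]
4. ∠WAX = 25°  [X on ray AF]
5. ∠AWX = 17°  [△WXA]

∠AWX = 17°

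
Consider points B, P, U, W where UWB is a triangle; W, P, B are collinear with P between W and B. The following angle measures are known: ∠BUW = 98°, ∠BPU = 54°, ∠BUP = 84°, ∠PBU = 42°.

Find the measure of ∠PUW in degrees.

1. ∠UPW = 126°  [linear pair at P on WB]
2. ∠UBW = 42°  [P on ray BW]
3. ∠BWU = 40°  [△UWB]
4. ∠PWU = 40°  [P on ray WB]
5. ∠PUW = 14°  [△UWP]

∠PUW = 14°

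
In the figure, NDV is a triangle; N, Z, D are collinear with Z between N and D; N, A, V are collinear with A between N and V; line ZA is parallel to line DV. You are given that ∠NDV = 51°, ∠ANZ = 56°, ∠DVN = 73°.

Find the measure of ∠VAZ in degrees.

∠VAZ = 107°

1. ∠AZN = 51°  [ZA∥DV, corresponding at Z]
2. ∠NAZ = 73°  [△NZA]
3. ∠VAZ = 107°  [linear pair at A on NV]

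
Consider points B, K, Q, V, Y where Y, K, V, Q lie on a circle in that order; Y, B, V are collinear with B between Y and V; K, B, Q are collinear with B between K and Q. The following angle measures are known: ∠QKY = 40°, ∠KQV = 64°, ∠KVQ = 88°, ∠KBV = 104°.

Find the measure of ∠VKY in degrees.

∠VKY = 68°

1. ∠KYV = 64°  [same arc KV]
2. ∠QKV = 28°  [△KVQ]
3. ∠KVY = 48°  [△KBV]
4. ∠VKY = 68°  [△YKV]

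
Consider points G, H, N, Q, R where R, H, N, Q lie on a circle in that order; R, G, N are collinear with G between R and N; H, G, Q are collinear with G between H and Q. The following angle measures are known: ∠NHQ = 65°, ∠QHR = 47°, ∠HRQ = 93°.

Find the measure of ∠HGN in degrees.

∠HGN = 75°

1. ∠NRQ = 65°  [same arc NQ]
2. ∠HQR = 40°  [△RHQ]
3. ∠QGR = 75°  [△RGQ]
4. ∠HGN = 75°  [vertical angles at G]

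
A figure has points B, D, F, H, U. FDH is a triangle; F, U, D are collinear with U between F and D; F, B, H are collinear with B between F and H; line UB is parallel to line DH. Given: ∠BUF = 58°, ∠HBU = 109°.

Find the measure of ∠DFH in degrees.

1. ∠FBU = 71°  [linear pair at B on FH]
2. ∠BFU = 51°  [△FUB]
3. ∠DFH = 51°  [U on FD, B on FH]

∠DFH = 51°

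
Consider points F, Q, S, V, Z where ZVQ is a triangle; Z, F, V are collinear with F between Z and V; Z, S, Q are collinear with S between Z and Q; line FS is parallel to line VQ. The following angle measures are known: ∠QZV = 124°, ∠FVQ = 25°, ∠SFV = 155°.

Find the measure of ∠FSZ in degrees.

1. ∠FZS = 124°  [F on ZV, S on ZQ]
2. ∠SFZ = 25°  [linear pair at F on ZV]
3. ∠FSZ = 31°  [△ZFS]

∠FSZ = 31°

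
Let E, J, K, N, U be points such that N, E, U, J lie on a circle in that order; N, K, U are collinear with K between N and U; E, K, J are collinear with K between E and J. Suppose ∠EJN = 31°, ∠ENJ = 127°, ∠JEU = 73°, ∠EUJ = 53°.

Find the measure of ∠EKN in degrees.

1. ∠EUN = 31°  [same arc NE]
2. ∠EKU = 76°  [△EKU]
3. ∠EKN = 104°  [linear pair at K on NU]

∠EKN = 104°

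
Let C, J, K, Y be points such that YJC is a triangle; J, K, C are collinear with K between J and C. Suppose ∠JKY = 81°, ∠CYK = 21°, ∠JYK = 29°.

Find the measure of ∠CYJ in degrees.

1. ∠KJY = 70°  [△YJK]
2. ∠CKY = 99°  [linear pair at K on JC]
3. ∠KCY = 60°  [△YKC]
4. ∠CJY = 70°  [K on ray JC]
5. ∠JCY = 60°  [K on ray CJ]
6. ∠CYJ = 50°  [△YJC]

∠CYJ = 50°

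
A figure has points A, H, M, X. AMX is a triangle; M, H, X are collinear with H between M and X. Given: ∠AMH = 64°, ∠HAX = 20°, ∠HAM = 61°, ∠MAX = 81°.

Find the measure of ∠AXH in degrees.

1. ∠AMX = 64°  [H on ray MX]
2. ∠AXM = 35°  [△AMX]
3. ∠AXH = 35°  [H on ray XM]

∠AXH = 35°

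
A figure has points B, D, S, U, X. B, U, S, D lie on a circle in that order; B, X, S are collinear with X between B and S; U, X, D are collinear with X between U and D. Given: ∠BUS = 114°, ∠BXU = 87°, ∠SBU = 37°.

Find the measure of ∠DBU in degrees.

1. ∠BSU = 29°  [△BUS]
2. ∠BUD = 56°  [△BXU]
3. ∠BDU = 29°  [same arc BU]
4. ∠DBU = 95°  [△BUD]

∠DBU = 95°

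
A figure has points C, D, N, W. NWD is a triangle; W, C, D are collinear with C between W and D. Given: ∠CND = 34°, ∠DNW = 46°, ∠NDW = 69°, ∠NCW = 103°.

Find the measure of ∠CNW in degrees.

1. ∠DWN = 65°  [△NWD]
2. ∠CWN = 65°  [C on ray WD]
3. ∠CNW = 12°  [△NWC]

∠CNW = 12°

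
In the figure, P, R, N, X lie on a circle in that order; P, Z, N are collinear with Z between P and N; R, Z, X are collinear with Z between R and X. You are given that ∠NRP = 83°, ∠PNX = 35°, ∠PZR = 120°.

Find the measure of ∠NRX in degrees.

1. ∠NXP = 97°  [cyclic PRNX, opposite ∠R+∠X]
2. ∠NPX = 48°  [△PNX]
3. ∠NRX = 48°  [same arc NX]

∠NRX = 48°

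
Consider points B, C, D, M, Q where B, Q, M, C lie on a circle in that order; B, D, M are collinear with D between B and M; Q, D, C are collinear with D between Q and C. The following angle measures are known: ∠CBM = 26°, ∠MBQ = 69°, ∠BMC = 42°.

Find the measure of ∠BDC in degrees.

∠BDC = 111°

1. ∠MCQ = 69°  [same arc QM]
2. ∠CDM = 69°  [△MDC]
3. ∠BDC = 111°  [linear pair at D on BM]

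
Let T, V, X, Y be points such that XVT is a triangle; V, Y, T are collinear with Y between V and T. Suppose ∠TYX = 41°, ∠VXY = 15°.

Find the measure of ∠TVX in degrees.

∠TVX = 26°

1. ∠VYX = 139°  [linear pair at Y on VT]
2. ∠XVY = 26°  [△XVY]
3. ∠TVX = 26°  [Y on ray VT]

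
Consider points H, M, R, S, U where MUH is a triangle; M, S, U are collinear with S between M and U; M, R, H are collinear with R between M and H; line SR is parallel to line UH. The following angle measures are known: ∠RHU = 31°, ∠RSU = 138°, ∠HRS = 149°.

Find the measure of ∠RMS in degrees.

1. ∠MSR = 42°  [linear pair at S on MU]
2. ∠MRS = 31°  [linear pair at R on MH]
3. ∠RMS = 107°  [△MSR]

∠RMS = 107°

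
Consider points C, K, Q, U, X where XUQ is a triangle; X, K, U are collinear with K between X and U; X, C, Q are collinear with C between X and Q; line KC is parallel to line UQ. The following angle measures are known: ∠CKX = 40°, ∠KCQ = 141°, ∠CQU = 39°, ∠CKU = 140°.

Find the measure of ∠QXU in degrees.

∠QXU = 101°

1. ∠QUX = 40°  [KC∥UQ, corresponding at K]
2. ∠UQX = 39°  [C on ray QX]
3. ∠QXU = 101°  [△XUQ]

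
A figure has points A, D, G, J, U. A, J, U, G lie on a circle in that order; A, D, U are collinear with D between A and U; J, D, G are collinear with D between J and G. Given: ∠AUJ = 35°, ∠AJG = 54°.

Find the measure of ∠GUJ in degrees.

∠GUJ = 89°

1. ∠AGJ = 35°  [same arc AJ]
2. ∠GAJ = 91°  [△AJG]
3. ∠GUJ = 89°  [cyclic AJUG, opposite ∠A+∠U]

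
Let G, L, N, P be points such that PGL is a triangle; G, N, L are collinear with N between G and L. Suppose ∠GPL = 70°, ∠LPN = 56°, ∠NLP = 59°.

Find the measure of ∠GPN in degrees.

1. ∠LNP = 65°  [△PNL]
2. ∠GLP = 59°  [N on ray LG]
3. ∠GNP = 115°  [linear pair at N on GL]
4. ∠LGP = 51°  [△PGL]
5. ∠NGP = 51°  [N on ray GL]
6. ∠GPN = 14°  [△PGN]

∠GPN = 14°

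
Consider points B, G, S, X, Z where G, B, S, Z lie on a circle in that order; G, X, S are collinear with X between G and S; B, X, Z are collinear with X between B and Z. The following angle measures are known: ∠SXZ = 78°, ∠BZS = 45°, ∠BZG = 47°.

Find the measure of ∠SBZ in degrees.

∠SBZ = 31°

1. ∠BXG = 78°  [vertical angles at X]
2. ∠BSG = 47°  [same arc GB]
3. ∠BXS = 102°  [linear pair at X on GS]
4. ∠SBZ = 31°  [△BXS]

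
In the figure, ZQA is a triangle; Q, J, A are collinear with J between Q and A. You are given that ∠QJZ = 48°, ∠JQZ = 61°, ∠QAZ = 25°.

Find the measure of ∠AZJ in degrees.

∠AZJ = 23°

1. ∠AJZ = 132°  [linear pair at J on QA]
2. ∠JAZ = 25°  [J on ray AQ]
3. ∠AZJ = 23°  [△ZJA]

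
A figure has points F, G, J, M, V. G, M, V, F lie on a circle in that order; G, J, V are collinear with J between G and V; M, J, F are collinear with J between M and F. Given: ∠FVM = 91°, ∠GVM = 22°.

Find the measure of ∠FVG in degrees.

∠FVG = 69°

1. ∠FGM = 89°  [cyclic GMVF, opposite ∠G+∠V]
2. ∠GFM = 22°  [same arc GM]
3. ∠FMG = 69°  [△GMF]
4. ∠FVG = 69°  [same arc GF]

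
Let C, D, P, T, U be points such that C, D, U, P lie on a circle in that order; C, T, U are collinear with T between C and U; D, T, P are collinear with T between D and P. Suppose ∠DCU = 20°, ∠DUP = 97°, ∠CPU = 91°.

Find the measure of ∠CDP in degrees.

∠CDP = 26°

1. ∠DPU = 20°  [same arc DU]
2. ∠PDU = 63°  [△DUP]
3. ∠PCU = 63°  [same arc UP]
4. ∠CUP = 26°  [△CUP]
5. ∠CDP = 26°  [same arc CP]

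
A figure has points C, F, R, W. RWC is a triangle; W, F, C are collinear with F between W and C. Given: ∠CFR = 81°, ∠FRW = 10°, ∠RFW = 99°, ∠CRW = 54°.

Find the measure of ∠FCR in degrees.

∠FCR = 55°

1. ∠FWR = 71°  [△RWF]
2. ∠CWR = 71°  [F on ray WC]
3. ∠RCW = 55°  [△RWC]
4. ∠FCR = 55°  [F on ray CW]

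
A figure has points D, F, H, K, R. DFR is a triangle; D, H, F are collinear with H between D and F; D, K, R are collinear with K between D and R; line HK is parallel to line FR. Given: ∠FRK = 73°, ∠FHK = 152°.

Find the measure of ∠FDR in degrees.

∠FDR = 79°

1. ∠DRF = 73°  [K on ray RD]
2. ∠DHK = 28°  [linear pair at H on DF]
3. ∠DKH = 73°  [HK∥FR, corresponding at K]
4. ∠HDK = 79°  [△DHK]
5. ∠FDR = 79°  [H on DF, K on DR]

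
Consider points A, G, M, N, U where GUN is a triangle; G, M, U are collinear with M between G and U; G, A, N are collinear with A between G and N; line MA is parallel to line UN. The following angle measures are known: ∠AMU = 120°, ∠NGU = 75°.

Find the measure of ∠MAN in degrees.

1. ∠AMG = 60°  [linear pair at M on GU]
2. ∠AGM = 75°  [M on GU, A on GN]
3. ∠GAM = 45°  [△GMA]
4. ∠MAN = 135°  [linear pair at A on GN]

∠MAN = 135°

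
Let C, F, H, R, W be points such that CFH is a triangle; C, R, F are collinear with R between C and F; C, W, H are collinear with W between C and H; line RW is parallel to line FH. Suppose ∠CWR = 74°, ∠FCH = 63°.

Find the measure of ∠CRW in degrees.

∠CRW = 43°

1. ∠CHF = 74°  [RW∥FH, corresponding at W]
2. ∠CFH = 43°  [△CFH]
3. ∠CRW = 43°  [RW∥FH, corresponding at R]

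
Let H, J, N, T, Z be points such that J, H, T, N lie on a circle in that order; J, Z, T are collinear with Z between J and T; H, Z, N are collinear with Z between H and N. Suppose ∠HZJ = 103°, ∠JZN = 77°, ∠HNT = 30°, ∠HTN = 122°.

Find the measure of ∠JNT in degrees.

1. ∠NZT = 103°  [vertical angles at Z]
2. ∠NHT = 28°  [△HTN]
3. ∠JTN = 47°  [△TZN]
4. ∠NJT = 28°  [same arc TN]
5. ∠JNT = 105°  [△JTN]

∠JNT = 105°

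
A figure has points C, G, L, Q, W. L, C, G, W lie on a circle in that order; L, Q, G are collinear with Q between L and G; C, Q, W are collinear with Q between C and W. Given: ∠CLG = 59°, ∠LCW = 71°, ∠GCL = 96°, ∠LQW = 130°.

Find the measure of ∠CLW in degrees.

∠CLW = 84°

1. ∠CGL = 25°  [△LCG]
2. ∠CWL = 25°  [same arc LC]
3. ∠CLW = 84°  [△LCW]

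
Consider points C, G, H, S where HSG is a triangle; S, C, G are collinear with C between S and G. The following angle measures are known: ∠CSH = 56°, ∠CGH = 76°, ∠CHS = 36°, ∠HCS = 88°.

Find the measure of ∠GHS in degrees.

∠GHS = 48°

1. ∠GSH = 56°  [C on ray SG]
2. ∠HGS = 76°  [C on ray GS]
3. ∠GHS = 48°  [△HSG]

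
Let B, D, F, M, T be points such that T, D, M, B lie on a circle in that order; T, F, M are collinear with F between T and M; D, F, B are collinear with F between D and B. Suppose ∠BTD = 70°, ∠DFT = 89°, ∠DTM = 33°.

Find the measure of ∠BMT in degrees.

1. ∠BFM = 89°  [vertical angles at F]
2. ∠DBM = 33°  [same arc DM]
3. ∠BMT = 58°  [△MFB]

∠BMT = 58°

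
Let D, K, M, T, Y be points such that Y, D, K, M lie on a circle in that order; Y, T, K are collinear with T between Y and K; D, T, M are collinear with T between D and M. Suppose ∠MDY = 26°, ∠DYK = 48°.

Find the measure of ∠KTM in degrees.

∠KTM = 106°

1. ∠MKY = 26°  [same arc YM]
2. ∠DMK = 48°  [same arc DK]
3. ∠KTM = 106°  [△KTM]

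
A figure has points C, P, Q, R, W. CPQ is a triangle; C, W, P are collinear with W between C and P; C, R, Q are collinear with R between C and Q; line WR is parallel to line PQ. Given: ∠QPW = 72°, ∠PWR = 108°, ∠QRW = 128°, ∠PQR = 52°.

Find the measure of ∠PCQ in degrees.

1. ∠CPQ = 72°  [W on ray PC]
2. ∠CQP = 52°  [R on ray QC]
3. ∠PCQ = 56°  [△CPQ]

∠PCQ = 56°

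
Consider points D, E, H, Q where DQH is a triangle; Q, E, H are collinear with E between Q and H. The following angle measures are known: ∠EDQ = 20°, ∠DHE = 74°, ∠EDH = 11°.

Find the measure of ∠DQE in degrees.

1. ∠DEH = 95°  [△DEH]
2. ∠DEQ = 85°  [linear pair at E on QH]
3. ∠DQE = 75°  [△DQE]

∠DQE = 75°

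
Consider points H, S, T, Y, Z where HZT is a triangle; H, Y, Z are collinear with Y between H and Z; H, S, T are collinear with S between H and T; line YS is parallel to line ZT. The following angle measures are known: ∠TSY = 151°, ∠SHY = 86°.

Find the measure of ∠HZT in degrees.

∠HZT = 65°

1. ∠HSY = 29°  [linear pair at S on HT]
2. ∠HYS = 65°  [△HYS]
3. ∠HZT = 65°  [YS∥ZT, corresponding at Y]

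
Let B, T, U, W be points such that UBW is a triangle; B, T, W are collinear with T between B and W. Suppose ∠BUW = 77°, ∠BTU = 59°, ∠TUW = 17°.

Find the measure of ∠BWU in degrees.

1. ∠UTW = 121°  [linear pair at T on BW]
2. ∠TWU = 42°  [△UTW]
3. ∠BWU = 42°  [T on ray WB]

∠BWU = 42°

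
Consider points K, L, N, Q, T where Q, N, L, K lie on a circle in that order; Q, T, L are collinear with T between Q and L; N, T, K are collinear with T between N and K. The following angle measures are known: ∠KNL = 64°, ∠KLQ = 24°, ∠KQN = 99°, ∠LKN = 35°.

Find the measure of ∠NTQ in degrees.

1. ∠KNQ = 24°  [same arc QK]
2. ∠LQN = 35°  [same arc NL]
3. ∠NTQ = 121°  [△QTN]

∠NTQ = 121°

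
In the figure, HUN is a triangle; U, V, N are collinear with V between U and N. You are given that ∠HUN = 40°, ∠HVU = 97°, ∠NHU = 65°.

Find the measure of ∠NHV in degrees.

1. ∠HNU = 75°  [△HUN]
2. ∠HVN = 83°  [linear pair at V on UN]
3. ∠HNV = 75°  [V on ray NU]
4. ∠NHV = 22°  [△HVN]

∠NHV = 22°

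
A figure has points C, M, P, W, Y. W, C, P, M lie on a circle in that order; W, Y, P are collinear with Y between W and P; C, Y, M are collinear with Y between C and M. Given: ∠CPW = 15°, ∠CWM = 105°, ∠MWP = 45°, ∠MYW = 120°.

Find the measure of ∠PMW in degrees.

1. ∠CMW = 15°  [same arc WC]
2. ∠MCW = 60°  [△WCM]
3. ∠MPW = 60°  [same arc WM]
4. ∠PMW = 75°  [△WPM]

∠PMW = 75°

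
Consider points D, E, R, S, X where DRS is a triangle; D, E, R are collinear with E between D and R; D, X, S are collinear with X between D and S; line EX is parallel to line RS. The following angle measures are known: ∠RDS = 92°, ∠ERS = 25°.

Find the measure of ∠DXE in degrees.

∠DXE = 63°

1. ∠DRS = 25°  [E on ray RD]
2. ∠DSR = 63°  [△DRS]
3. ∠DXE = 63°  [EX∥RS, corresponding at X]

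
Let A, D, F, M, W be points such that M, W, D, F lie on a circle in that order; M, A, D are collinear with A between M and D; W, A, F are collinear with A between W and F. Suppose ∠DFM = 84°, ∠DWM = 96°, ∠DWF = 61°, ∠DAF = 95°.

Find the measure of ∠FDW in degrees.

∠FDW = 69°

1. ∠DMF = 61°  [same arc DF]
2. ∠FDM = 35°  [△MDF]
3. ∠DFW = 50°  [△DAF]
4. ∠FDW = 69°  [△WDF]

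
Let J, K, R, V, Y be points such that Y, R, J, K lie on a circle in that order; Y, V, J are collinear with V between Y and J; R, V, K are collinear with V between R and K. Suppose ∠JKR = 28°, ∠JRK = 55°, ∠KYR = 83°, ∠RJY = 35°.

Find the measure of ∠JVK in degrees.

∠JVK = 90°

1. ∠JYK = 55°  [same arc JK]
2. ∠RKY = 35°  [same arc YR]
3. ∠KVY = 90°  [△YVK]
4. ∠JVK = 90°  [linear pair at V on YJ]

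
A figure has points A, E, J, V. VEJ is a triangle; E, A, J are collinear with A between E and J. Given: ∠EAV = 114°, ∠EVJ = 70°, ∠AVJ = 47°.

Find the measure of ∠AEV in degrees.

1. ∠JAV = 66°  [linear pair at A on EJ]
2. ∠AJV = 67°  [△VAJ]
3. ∠EJV = 67°  [A on ray JE]
4. ∠JEV = 43°  [△VEJ]
5. ∠AEV = 43°  [A on ray EJ]

∠AEV = 43°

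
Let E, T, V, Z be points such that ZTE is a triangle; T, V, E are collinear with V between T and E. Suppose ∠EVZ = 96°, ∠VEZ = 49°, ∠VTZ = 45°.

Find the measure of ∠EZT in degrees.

1. ∠TEZ = 49°  [V on ray ET]
2. ∠ETZ = 45°  [V on ray TE]
3. ∠EZT = 86°  [△ZTE]

∠EZT = 86°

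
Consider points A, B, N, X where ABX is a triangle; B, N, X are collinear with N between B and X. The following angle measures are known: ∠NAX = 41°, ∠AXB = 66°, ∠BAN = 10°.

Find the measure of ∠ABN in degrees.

∠ABN = 63°

1. ∠AXN = 66°  [N on ray XB]
2. ∠ANX = 73°  [△ANX]
3. ∠ANB = 107°  [linear pair at N on BX]
4. ∠ABN = 63°  [△ABN]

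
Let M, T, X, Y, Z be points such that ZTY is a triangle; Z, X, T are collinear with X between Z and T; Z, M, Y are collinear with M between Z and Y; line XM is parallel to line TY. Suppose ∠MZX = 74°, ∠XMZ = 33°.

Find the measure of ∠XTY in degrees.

∠XTY = 73°

1. ∠MXZ = 73°  [△ZXM]
2. ∠MXT = 107°  [linear pair at X on ZT]
3. ∠XTY = 73°  [XM∥TY, co-interior at T–X]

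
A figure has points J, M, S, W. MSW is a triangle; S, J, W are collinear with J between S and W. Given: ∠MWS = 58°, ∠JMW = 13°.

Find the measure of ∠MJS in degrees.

1. ∠JWM = 58°  [J on ray WS]
2. ∠MJW = 109°  [△MJW]
3. ∠MJS = 71°  [linear pair at J on SW]

∠MJS = 71°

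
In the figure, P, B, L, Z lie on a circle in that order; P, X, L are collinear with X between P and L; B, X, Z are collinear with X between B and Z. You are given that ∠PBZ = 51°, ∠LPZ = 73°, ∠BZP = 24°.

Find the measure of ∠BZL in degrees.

∠BZL = 32°

1. ∠BPZ = 105°  [△PBZ]
2. ∠LBZ = 73°  [same arc LZ]
3. ∠BLZ = 75°  [cyclic PBLZ, opposite ∠P+∠L]
4. ∠BZL = 32°  [△BLZ]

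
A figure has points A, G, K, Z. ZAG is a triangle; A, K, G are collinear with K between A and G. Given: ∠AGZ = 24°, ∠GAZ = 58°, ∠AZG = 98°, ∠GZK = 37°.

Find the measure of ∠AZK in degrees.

∠AZK = 61°

1. ∠KGZ = 24°  [K on ray GA]
2. ∠KAZ = 58°  [K on ray AG]
3. ∠GKZ = 119°  [△ZKG]
4. ∠AKZ = 61°  [linear pair at K on AG]
5. ∠AZK = 61°  [△ZAK]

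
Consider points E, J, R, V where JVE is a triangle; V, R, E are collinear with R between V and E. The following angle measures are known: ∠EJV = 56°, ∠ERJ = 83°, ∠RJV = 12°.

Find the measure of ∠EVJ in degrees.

1. ∠JRV = 97°  [linear pair at R on VE]
2. ∠JVR = 71°  [△JVR]
3. ∠EVJ = 71°  [R on ray VE]

∠EVJ = 71°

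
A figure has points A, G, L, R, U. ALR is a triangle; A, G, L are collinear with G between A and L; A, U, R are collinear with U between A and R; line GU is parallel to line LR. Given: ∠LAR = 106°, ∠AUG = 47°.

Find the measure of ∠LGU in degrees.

1. ∠GAU = 106°  [G on AL, U on AR]
2. ∠AGU = 27°  [△AGU]
3. ∠LGU = 153°  [linear pair at G on AL]

∠LGU = 153°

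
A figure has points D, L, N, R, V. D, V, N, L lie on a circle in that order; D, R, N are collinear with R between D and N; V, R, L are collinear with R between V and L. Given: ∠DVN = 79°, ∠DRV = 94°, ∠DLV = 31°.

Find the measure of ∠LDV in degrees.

1. ∠DNV = 31°  [same arc DV]
2. ∠NDV = 70°  [△DVN]
3. ∠DVL = 16°  [△DRV]
4. ∠LDV = 133°  [△DVL]

∠LDV = 133°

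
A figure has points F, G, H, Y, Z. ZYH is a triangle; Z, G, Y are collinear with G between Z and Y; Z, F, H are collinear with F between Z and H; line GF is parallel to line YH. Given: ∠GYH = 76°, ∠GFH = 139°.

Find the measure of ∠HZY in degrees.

1. ∠HYZ = 76°  [G on ray YZ]
2. ∠GFZ = 41°  [linear pair at F on ZH]
3. ∠FGZ = 76°  [GF∥YH, corresponding at G]
4. ∠FZG = 63°  [△ZGF]
5. ∠HZY = 63°  [G on ZY, F on ZH]

∠HZY = 63°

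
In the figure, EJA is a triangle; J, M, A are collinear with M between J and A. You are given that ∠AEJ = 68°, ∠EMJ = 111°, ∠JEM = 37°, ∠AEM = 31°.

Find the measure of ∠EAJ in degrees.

1. ∠AME = 69°  [linear pair at M on JA]
2. ∠EAM = 80°  [△EMA]
3. ∠EAJ = 80°  [M on ray AJ]

∠EAJ = 80°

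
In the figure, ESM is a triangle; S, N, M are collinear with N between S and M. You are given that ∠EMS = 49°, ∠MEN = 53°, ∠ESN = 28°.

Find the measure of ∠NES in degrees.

1. ∠EMN = 49°  [N on ray MS]
2. ∠ENM = 78°  [△ENM]
3. ∠ENS = 102°  [linear pair at N on SM]
4. ∠NES = 50°  [△ESN]

∠NES = 50°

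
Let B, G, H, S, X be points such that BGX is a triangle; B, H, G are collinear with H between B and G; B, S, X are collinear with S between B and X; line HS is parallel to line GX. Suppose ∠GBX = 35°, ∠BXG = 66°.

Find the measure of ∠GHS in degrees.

1. ∠BGX = 79°  [△BGX]
2. ∠BHS = 79°  [HS∥GX, corresponding at H]
3. ∠GHS = 101°  [linear pair at H on BG]

∠GHS = 101°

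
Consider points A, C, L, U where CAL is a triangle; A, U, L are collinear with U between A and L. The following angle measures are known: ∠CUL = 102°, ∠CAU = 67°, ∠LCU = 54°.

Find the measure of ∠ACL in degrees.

1. ∠CLU = 24°  [△CUL]
2. ∠CAL = 67°  [U on ray AL]
3. ∠ALC = 24°  [U on ray LA]
4. ∠ACL = 89°  [△CAL]

∠ACL = 89°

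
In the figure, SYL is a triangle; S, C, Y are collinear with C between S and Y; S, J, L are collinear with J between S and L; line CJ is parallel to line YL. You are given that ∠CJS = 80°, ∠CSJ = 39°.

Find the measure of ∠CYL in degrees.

∠CYL = 61°

1. ∠JCS = 61°  [△SCJ]
2. ∠JCY = 119°  [linear pair at C on SY]
3. ∠CYL = 61°  [CJ∥YL, co-interior at Y–C]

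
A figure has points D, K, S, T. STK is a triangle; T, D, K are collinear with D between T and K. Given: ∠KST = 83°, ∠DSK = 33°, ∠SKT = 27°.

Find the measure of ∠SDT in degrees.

1. ∠DKS = 27°  [D on ray KT]
2. ∠KDS = 120°  [△SDK]
3. ∠SDT = 60°  [linear pair at D on TK]

∠SDT = 60°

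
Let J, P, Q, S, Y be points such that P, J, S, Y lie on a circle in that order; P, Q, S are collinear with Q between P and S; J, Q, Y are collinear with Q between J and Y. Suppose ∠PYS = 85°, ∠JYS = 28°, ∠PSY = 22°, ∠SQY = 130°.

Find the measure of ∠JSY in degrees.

∠JSY = 79°

1. ∠SPY = 73°  [△PSY]
2. ∠SJY = 73°  [same arc SY]
3. ∠JSY = 79°  [△JSY]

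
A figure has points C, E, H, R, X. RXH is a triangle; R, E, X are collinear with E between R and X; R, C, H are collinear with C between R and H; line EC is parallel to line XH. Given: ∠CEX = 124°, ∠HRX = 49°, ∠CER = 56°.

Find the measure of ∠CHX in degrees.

1. ∠CRE = 49°  [E on RX, C on RH]
2. ∠ECR = 75°  [△REC]
3. ∠ECH = 105°  [linear pair at C on RH]
4. ∠CHX = 75°  [EC∥XH, co-interior at H–C]

∠CHX = 75°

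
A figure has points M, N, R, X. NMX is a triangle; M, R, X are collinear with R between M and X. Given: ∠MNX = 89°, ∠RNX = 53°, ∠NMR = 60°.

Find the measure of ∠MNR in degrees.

∠MNR = 36°

1. ∠NMX = 60°  [R on ray MX]
2. ∠MXN = 31°  [△NMX]
3. ∠NXR = 31°  [R on ray XM]
4. ∠NRX = 96°  [△NRX]
5. ∠MRN = 84°  [linear pair at R on MX]
6. ∠MNR = 36°  [△NMR]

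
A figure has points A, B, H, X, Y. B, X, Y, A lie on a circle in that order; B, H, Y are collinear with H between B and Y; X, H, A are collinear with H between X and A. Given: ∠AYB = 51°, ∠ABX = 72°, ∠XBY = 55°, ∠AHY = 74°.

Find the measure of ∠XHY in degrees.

∠XHY = 106°

1. ∠AXB = 51°  [same arc BA]
2. ∠BHX = 74°  [△BHX]
3. ∠XHY = 106°  [linear pair at H on BY]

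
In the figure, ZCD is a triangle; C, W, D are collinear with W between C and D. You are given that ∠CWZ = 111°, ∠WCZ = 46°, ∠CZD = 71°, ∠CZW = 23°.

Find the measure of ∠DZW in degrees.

1. ∠DWZ = 69°  [linear pair at W on CD]
2. ∠DCZ = 46°  [W on ray CD]
3. ∠CDZ = 63°  [△ZCD]
4. ∠WDZ = 63°  [W on ray DC]
5. ∠DZW = 48°  [△ZWD]

∠DZW = 48°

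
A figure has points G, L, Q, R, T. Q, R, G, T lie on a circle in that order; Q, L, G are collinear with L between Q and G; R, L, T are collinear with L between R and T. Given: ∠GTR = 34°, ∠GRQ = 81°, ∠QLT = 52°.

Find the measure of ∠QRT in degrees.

1. ∠GQR = 34°  [same arc RG]
2. ∠GLR = 52°  [vertical angles at L]
3. ∠QLR = 128°  [linear pair at L on QG]
4. ∠QRT = 18°  [△QLR]

∠QRT = 18°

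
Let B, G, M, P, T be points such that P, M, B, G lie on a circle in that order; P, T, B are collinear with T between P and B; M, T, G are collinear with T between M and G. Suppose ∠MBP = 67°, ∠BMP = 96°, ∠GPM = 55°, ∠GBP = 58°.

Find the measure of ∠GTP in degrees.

∠GTP = 75°

1. ∠MGP = 67°  [same arc PM]
2. ∠BGP = 84°  [cyclic PMBG, opposite ∠M+∠G]
3. ∠BPG = 38°  [△PBG]
4. ∠GTP = 75°  [△PTG]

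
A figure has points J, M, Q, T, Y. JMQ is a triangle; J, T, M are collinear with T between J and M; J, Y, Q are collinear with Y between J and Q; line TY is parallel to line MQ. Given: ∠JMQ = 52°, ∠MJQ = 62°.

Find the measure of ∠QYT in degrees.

1. ∠JQM = 66°  [△JMQ]
2. ∠JYT = 66°  [TY∥MQ, corresponding at Y]
3. ∠QYT = 114°  [linear pair at Y on JQ]

∠QYT = 114°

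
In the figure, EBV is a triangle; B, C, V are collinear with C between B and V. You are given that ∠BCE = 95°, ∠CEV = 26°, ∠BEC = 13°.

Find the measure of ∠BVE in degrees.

∠BVE = 69°

1. ∠ECV = 85°  [linear pair at C on BV]
2. ∠CVE = 69°  [△ECV]
3. ∠BVE = 69°  [C on ray VB]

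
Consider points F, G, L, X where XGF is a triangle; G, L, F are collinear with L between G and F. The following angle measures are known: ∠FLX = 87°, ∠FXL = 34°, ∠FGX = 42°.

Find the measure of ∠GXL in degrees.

∠GXL = 45°

1. ∠GLX = 93°  [linear pair at L on GF]
2. ∠LGX = 42°  [L on ray GF]
3. ∠GXL = 45°  [△XGL]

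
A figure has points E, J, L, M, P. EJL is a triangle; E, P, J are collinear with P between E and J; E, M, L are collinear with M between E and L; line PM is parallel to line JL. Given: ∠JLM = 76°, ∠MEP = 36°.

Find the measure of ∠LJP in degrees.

1. ∠ELJ = 76°  [M on ray LE]
2. ∠JEL = 36°  [P on EJ, M on EL]
3. ∠EJL = 68°  [△EJL]
4. ∠LJP = 68°  [P on ray JE]

∠LJP = 68°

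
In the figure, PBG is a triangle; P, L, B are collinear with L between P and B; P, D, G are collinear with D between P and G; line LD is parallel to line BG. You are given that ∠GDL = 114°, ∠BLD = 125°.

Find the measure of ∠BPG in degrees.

∠BPG = 59°

1. ∠LDP = 66°  [linear pair at D on PG]
2. ∠DLP = 55°  [linear pair at L on PB]
3. ∠DPL = 59°  [△PLD]
4. ∠BPG = 59°  [L on PB, D on PG]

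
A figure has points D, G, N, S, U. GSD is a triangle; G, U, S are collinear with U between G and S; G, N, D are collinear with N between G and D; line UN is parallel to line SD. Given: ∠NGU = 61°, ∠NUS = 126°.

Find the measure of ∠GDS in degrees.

∠GDS = 65°

1. ∠GUN = 54°  [linear pair at U on GS]
2. ∠GNU = 65°  [△GUN]
3. ∠GDS = 65°  [UN∥SD, corresponding at N]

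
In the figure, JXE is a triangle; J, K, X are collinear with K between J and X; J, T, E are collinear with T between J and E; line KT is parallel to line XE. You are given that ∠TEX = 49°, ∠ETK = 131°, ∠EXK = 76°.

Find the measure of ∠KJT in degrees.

1. ∠JEX = 49°  [T on ray EJ]
2. ∠EXJ = 76°  [K on ray XJ]
3. ∠EJX = 55°  [△JXE]
4. ∠KJT = 55°  [K on JX, T on JE]

∠KJT = 55°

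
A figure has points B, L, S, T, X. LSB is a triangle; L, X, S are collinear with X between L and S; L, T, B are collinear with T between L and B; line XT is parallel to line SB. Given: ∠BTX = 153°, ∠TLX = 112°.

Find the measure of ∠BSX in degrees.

∠BSX = 41°

1. ∠LTX = 27°  [linear pair at T on LB]
2. ∠LXT = 41°  [△LXT]
3. ∠SXT = 139°  [linear pair at X on LS]
4. ∠BSX = 41°  [XT∥SB, co-interior at S–X]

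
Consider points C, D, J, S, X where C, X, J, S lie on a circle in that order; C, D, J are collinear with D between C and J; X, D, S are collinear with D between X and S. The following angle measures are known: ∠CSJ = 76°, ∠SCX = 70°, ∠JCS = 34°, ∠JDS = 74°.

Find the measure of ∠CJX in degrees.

1. ∠JXS = 34°  [same arc JS]
2. ∠CDX = 74°  [vertical angles at D]
3. ∠JDX = 106°  [linear pair at D on CJ]
4. ∠CJX = 40°  [△XDJ]

∠CJX = 40°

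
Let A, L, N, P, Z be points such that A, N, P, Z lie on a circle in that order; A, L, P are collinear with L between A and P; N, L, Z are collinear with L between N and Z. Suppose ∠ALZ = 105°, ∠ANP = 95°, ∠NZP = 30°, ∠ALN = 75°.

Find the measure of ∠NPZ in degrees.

∠NPZ = 130°

1. ∠PLZ = 75°  [linear pair at L on AP]
2. ∠AZP = 85°  [cyclic ANPZ, opposite ∠N+∠Z]
3. ∠APZ = 75°  [△PLZ]
4. ∠PAZ = 20°  [△APZ]
5. ∠PNZ = 20°  [same arc PZ]
6. ∠NPZ = 130°  [△NPZ]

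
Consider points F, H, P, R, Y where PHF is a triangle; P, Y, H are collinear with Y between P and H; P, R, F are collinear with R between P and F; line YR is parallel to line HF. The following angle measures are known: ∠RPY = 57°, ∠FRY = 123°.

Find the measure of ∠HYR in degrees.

1. ∠PRY = 57°  [linear pair at R on PF]
2. ∠PYR = 66°  [△PYR]
3. ∠HYR = 114°  [linear pair at Y on PH]

∠HYR = 114°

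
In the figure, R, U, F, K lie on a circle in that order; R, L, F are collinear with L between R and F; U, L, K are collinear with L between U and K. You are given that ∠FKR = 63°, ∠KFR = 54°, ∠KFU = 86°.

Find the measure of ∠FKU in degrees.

1. ∠FRK = 63°  [△RFK]
2. ∠FUK = 63°  [same arc FK]
3. ∠FKU = 31°  [△UFK]

∠FKU = 31°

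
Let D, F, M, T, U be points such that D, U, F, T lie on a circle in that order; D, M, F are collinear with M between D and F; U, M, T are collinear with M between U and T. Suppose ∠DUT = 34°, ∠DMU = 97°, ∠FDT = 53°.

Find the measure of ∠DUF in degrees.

∠DUF = 87°

1. ∠DFT = 34°  [same arc DT]
2. ∠DTF = 93°  [△DFT]
3. ∠DUF = 87°  [cyclic DUFT, opposite ∠U+∠T]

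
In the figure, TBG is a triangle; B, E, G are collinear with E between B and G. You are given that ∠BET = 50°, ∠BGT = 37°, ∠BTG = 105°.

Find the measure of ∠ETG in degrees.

∠ETG = 13°

1. ∠GET = 130°  [linear pair at E on BG]
2. ∠EGT = 37°  [E on ray GB]
3. ∠ETG = 13°  [△TEG]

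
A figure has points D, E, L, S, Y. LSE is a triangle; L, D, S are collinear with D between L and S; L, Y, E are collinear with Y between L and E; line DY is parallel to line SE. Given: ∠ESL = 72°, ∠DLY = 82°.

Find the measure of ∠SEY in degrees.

1. ∠LDY = 72°  [DY∥SE, corresponding at D]
2. ∠DYL = 26°  [△LDY]
3. ∠DYE = 154°  [linear pair at Y on LE]
4. ∠SEY = 26°  [DY∥SE, co-interior at E–Y]

∠SEY = 26°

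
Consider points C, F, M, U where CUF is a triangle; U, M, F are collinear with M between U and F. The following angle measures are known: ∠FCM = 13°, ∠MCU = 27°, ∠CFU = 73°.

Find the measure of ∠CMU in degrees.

∠CMU = 86°

1. ∠CFM = 73°  [M on ray FU]
2. ∠CMF = 94°  [△CMF]
3. ∠CMU = 86°  [linear pair at M on UF]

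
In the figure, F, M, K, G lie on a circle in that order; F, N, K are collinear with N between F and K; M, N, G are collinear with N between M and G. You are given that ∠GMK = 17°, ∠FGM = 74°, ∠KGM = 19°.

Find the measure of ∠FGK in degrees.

∠FGK = 93°

1. ∠FKM = 74°  [same arc FM]
2. ∠KFM = 19°  [same arc MK]
3. ∠FMK = 87°  [△FMK]
4. ∠FGK = 93°  [cyclic FMKG, opposite ∠M+∠G]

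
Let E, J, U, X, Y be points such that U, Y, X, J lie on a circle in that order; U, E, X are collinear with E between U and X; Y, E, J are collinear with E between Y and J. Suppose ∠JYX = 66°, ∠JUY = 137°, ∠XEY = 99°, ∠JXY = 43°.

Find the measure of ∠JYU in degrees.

1. ∠XJY = 71°  [△YXJ]
2. ∠UEY = 81°  [linear pair at E on UX]
3. ∠XUY = 71°  [same arc YX]
4. ∠JYU = 28°  [△UEY]

∠JYU = 28°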